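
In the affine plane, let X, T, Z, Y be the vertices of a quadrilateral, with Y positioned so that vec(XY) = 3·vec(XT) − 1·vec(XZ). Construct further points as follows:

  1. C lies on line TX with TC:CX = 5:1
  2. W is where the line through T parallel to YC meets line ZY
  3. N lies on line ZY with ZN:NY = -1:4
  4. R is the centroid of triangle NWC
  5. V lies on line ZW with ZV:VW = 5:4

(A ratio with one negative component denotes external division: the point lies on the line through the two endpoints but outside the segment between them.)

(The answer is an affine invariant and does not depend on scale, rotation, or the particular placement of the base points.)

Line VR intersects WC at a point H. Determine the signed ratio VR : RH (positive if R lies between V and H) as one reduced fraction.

VR:RH = -5/49

Choose coordinates X = (0, 0), T = (1, 0), Z = (0, 1), Y = (3, -1).
1. C lies on line TX with TC:CX = 5:1 ⇒ C = (1/6, 0)
2. W is where the line through T parallel to YC meets line ZY ⇒ W = (33/16, -3/8)
3. N lies on line ZY with ZN:NY = -1:4 ⇒ N = (-1, 5/3)
4. R is the centroid of triangle NWC ⇒ R = (59/144, 31/72)
5. V lies on line ZW with ZV:VW = 5:4 ⇒ V = (55/48, 17/72)
line VR meets WC at H = (5489/720, -59/40)
R = V + t·(H−V) with t = -5/44, so VR:RH = -5/44:49/44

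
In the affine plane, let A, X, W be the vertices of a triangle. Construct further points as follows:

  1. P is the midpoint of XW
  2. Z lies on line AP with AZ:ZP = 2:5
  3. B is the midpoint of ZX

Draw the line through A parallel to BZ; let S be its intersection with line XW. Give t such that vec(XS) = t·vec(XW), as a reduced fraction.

t = -1/5

Work in coordinates with A = (0, 0), X = (1, 0), W = (0, 1).
1. P is the midpoint of XW ⇒ P = (1/2, 1/2)
2. Z lies on line AP with AZ:ZP = 2:5 ⇒ Z = (1/7, 1/7)
3. B is the midpoint of ZX ⇒ B = (4/7, 1/14)
through A parallel to BZ: direction (-3/7, 1/14); meets XW at S = (6/5, -1/5)
S = X + t·(W−X) with t = -1/5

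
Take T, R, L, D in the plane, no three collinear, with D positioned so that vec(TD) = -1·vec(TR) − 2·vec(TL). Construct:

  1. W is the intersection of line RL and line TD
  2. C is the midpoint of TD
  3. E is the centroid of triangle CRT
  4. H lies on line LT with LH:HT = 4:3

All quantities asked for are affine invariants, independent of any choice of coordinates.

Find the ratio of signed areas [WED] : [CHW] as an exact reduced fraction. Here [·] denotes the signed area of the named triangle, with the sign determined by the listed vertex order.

Choose coordinates T = (0, 0), R = (1, 0), L = (0, 1), D = (-1, -2).
1. W is the intersection of line RL and line TD ⇒ W = (1/3, 2/3)
2. C is the midpoint of TD ⇒ C = (-1/2, -1)
3. E is the centroid of triangle CRT ⇒ E = (1/6, -1/3)
4. H lies on line LT with LH:HT = 4:3 ⇒ H = (0, 3/7)
2·[WED] = -8/9, 2·[CHW] = -5/14
[WED]:[CHW] = -8/9:-5/14 = 112/45

[WED]:[CHW] = 112/45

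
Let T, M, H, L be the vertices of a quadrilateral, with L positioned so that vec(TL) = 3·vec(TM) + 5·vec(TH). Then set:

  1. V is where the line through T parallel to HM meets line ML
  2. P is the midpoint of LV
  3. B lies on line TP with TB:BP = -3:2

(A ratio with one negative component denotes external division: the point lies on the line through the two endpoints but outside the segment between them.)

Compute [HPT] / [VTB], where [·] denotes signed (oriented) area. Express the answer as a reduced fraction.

Assign T = (0, 0), M = (1, 0), H = (0, 1), L = (3, 5) — the answer is frame-independent, so this choice is without loss of generality.
1. V is where the line through T parallel to HM meets line ML ⇒ V = (5/7, -5/7)
2. P is the midpoint of LV ⇒ P = (13/7, 15/7)
3. B lies on line TP with TB:BP = -3:2 ⇒ B = (39/7, 45/7)
2·[HPT] = -13/7, 2·[VTB] = -60/7
[HPT]:[VTB] = -13/7:-60/7 = 13/60

[HPT]:[VTB] = 13/60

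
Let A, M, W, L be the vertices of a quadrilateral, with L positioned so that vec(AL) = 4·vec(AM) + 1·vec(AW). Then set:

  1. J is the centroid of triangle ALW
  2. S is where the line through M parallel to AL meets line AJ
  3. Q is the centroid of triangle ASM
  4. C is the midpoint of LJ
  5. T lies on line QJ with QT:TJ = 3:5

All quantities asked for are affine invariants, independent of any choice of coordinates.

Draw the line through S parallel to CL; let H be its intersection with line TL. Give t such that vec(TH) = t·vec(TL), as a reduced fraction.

Set A = (0, 0), M = (1, 0), W = (0, 1), L = (4, 1); any affine frame gives the same invariant.
1. J is the centroid of triangle ALW ⇒ J = (4/3, 2/3)
2. S is where the line through M parallel to AL meets line AJ ⇒ S = (-1, -1/2)
3. Q is the centroid of triangle ASM ⇒ Q = (0, -1/6)
4. C is the midpoint of LJ ⇒ C = (8/3, 5/6)
5. T lies on line QJ with QT:TJ = 3:5 ⇒ T = (1/2, 7/48)
through S parallel to CL: direction (4/3, 1/6); meets TL at H = (-67/20, -127/160)
H = T + t·(L−T) with t = -11/10

t = -11/10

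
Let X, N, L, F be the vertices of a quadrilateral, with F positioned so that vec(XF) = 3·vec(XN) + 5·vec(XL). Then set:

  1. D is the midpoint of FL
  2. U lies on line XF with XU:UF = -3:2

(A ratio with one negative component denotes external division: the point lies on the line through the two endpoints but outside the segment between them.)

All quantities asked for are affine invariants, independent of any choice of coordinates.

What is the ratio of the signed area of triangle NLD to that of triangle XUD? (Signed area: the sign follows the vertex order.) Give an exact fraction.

[NLD]:[XUD] = -7/9

Assign X = (0, 0), N = (1, 0), L = (0, 1), F = (3, 5) — the answer is frame-independent, so this choice is without loss of generality.
1. D is the midpoint of FL ⇒ D = (3/2, 3)
2. U lies on line XF with XU:UF = -3:2 ⇒ U = (9, 15)
2·[NLD] = -7/2, 2·[XUD] = 9/2
[NLD]:[XUD] = -7/2:9/2 = -7/9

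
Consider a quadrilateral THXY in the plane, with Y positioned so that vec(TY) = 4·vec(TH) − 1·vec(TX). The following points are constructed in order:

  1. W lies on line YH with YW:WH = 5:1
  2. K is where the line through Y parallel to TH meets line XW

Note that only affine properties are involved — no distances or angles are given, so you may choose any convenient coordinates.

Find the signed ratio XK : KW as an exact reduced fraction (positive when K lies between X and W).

Choose coordinates T = (0, 0), H = (1, 0), X = (0, 1), Y = (4, -1).
1. W lies on line YH with YW:WH = 5:1 ⇒ W = (3/2, -1/6)
2. K is where the line through Y parallel to TH meets line XW ⇒ K = (18/7, -1)
K = X + t·(W−X) with t = 12/7, so XK:KW = t:(1−t) = 12/7:-5/7

XK:KW = -12/5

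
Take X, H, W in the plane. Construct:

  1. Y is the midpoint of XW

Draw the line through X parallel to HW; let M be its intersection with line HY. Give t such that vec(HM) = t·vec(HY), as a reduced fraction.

Choose coordinates X = (0, 0), H = (1, 0), W = (0, 1).
1. Y is the midpoint of XW ⇒ Y = (0, 1/2)
through X parallel to HW: direction (-1, 1); meets HY at M = (-1, 1)
M = H + t·(Y−H) with t = 2

t = 2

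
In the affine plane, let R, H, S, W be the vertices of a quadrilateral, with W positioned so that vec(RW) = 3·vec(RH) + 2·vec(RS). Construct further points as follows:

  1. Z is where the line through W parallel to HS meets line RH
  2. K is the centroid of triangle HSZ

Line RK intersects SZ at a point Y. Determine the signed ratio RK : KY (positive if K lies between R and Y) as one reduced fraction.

Set R = (0, 0), H = (1, 0), S = (0, 1), W = (3, 2); any affine frame gives the same invariant.
1. Z is where the line through W parallel to HS meets line RH ⇒ Z = (5, 0)
2. K is the centroid of triangle HSZ ⇒ K = (2, 1/3)
line RK meets SZ at Y = (30/11, 5/11)
K = R + t·(Y−R) with t = 11/15, so RK:KY = 11/15:4/15

RK:KY = 11/4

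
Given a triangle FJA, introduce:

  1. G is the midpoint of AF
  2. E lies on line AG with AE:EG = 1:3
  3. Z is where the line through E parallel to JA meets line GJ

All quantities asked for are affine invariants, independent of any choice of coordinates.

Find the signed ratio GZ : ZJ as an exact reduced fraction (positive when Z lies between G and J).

Work in coordinates with F = (0, 0), J = (1, 0), A = (0, 1).
1. G is the midpoint of AF ⇒ G = (0, 1/2)
2. E lies on line AG with AE:EG = 1:3 ⇒ E = (0, 7/8)
3. Z is where the line through E parallel to JA meets line GJ ⇒ Z = (3/4, 1/8)
Z = G + t·(J−G) with t = 3/4, so GZ:ZJ = t:(1−t) = 3/4:1/4

GZ:ZJ = 3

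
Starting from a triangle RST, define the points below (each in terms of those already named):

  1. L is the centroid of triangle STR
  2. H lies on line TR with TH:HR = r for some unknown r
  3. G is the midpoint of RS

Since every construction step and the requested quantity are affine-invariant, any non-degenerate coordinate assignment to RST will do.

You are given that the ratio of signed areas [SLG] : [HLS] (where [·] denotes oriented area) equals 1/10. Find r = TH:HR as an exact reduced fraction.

r = -2/3

Choose coordinates R = (0, 0), S = (1, 0), T = (0, 1).
1. L is the centroid of triangle STR ⇒ L = (1/3, 1/3)
2. With TH:HR = r, write λ = r/(r+1) so H = T + λ·(R−T); H is affine-linear in λ
3. G is the midpoint of RS ⇒ G = (1/2, 0)
Every point depending on H is an affine combination of H and λ-independent points, so each such coordinate is linear in λ; the λ² term in each signed area is a multiple of (R−T)×(R−T) = 0, so 2·[SLG] and 2·[HLS] are each linear in λ. Evaluating at λ=0 and λ=1:
  2·[SLG] = 1/6,   2·[HLS] = -2/3·λ + 1/3
So [SLG]:[HLS] = (1/6) / (-2/3·λ + 1/3). Setting this equal to 1/10:
  1/6 = 1/10·(-2/3·λ + 1/3)  ⇒  λ = -2
Then r = λ/(1−λ) = (-2)/(3) = -2/3. Check: with r = -2/3, H = (0, 3) and [SLG]:[HLS] = 1/10 as required.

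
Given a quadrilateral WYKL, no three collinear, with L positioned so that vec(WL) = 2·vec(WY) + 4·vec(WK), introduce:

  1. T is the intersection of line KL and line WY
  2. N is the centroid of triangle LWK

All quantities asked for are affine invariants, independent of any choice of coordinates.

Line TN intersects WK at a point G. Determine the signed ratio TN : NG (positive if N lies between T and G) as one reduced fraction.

Set W = (0, 0), Y = (1, 0), K = (0, 1), L = (2, 4); any affine frame gives the same invariant.
1. T is the intersection of line KL and line WY ⇒ T = (-2/3, 0)
2. N is the centroid of triangle LWK ⇒ N = (2/3, 5/3)
line TN meets WK at G = (0, 5/6)
N = T + t·(G−T) with t = 2, so TN:NG = 2:-1

TN:NG = -2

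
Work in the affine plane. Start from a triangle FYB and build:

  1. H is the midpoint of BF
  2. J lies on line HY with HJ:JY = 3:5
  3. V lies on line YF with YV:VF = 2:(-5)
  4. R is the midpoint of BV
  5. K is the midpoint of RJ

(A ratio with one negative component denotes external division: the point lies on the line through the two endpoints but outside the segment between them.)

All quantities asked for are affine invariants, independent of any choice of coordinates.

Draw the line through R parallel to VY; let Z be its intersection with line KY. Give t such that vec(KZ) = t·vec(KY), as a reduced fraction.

t = -3/13

Choose coordinates F = (0, 0), Y = (1, 0), B = (0, 1).
1. H is the midpoint of BF ⇒ H = (0, 1/2)
2. J lies on line HY with HJ:JY = 3:5 ⇒ J = (3/8, 5/16)
3. V lies on line YF with YV:VF = 2:(-5) ⇒ V = (5/3, 0)
4. R is the midpoint of BV ⇒ R = (5/6, 1/2)
5. K is the midpoint of RJ ⇒ K = (29/48, 13/32)
through R parallel to VY: direction (-2/3, 0); meets KY at Z = (20/39, 1/2)
Z = K + t·(Y−K) with t = -3/13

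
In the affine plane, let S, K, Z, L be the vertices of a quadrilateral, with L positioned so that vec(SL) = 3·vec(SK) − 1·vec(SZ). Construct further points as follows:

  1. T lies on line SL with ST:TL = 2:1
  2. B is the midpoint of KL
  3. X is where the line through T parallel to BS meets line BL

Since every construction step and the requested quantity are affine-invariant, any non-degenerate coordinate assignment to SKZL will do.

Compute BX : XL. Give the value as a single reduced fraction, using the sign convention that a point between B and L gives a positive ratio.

BX:XL = 2

Choose coordinates S = (0, 0), K = (1, 0), Z = (0, 1), L = (3, -1).
1. T lies on line SL with ST:TL = 2:1 ⇒ T = (2, -2/3)
2. B is the midpoint of KL ⇒ B = (2, -1/2)
3. X is where the line through T parallel to BS meets line BL ⇒ X = (8/3, -5/6)
X = B + t·(L−B) with t = 2/3, so BX:XL = t:(1−t) = 2/3:1/3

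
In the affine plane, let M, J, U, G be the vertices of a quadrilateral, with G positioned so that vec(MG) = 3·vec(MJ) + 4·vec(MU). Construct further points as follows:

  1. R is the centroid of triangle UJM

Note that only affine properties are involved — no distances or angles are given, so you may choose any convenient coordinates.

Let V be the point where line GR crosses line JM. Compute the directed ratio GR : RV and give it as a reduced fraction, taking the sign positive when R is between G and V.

Set M = (0, 0), J = (1, 0), U = (0, 1), G = (3, 4); any affine frame gives the same invariant.
1. R is the centroid of triangle UJM ⇒ R = (1/3, 1/3)
line GR meets JM at V = (1/11, 0)
R = G + t·(V−G) with t = 11/12, so GR:RV = 11/12:1/12

GR:RV = 11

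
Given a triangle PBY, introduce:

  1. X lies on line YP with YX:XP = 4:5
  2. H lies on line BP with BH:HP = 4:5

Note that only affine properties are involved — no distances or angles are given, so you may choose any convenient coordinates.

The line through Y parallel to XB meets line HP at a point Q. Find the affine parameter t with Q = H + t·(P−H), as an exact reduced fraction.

t = -56/25

Work in coordinates with P = (0, 0), B = (1, 0), Y = (0, 1).
1. X lies on line YP with YX:XP = 4:5 ⇒ X = (0, 5/9)
2. H lies on line BP with BH:HP = 4:5 ⇒ H = (5/9, 0)
through Y parallel to XB: direction (1, -5/9); meets HP at Q = (9/5, 0)
Q = H + t·(P−H) with t = -56/25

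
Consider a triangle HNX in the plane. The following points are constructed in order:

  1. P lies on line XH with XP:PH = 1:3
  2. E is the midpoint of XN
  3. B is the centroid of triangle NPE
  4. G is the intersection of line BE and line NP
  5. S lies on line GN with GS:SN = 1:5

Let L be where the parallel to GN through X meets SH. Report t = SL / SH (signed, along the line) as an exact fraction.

Set H = (0, 0), N = (1, 0), X = (0, 1); any affine frame gives the same invariant.
1. P lies on line XH with XP:PH = 1:3 ⇒ P = (0, 3/4)
2. E is the midpoint of XN ⇒ E = (1/2, 1/2)
3. B is the centroid of triangle NPE ⇒ B = (1/2, 5/12)
4. G is the intersection of line BE and line NP ⇒ G = (1/2, 3/8)
5. S lies on line GN with GS:SN = 1:5 ⇒ S = (7/12, 5/16)
through X parallel to GN: direction (1/2, -3/8); meets SH at L = (7/9, 5/12)
L = S + t·(H−S) with t = -1/3

t = -1/3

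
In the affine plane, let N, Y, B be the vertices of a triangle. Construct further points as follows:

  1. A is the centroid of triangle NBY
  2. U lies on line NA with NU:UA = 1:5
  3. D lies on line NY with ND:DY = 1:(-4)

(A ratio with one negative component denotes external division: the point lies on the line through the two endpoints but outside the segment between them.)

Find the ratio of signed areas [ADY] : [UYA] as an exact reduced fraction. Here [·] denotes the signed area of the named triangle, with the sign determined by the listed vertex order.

[ADY]:[UYA] = 8/5

Choose coordinates N = (0, 0), Y = (1, 0), B = (0, 1).
1. A is the centroid of triangle NBY ⇒ A = (1/3, 1/3)
2. U lies on line NA with NU:UA = 1:5 ⇒ U = (1/18, 1/18)
3. D lies on line NY with ND:DY = 1:(-4) ⇒ D = (-1/3, 0)
2·[ADY] = 4/9, 2·[UYA] = 5/18
[ADY]:[UYA] = 4/9:5/18 = 8/5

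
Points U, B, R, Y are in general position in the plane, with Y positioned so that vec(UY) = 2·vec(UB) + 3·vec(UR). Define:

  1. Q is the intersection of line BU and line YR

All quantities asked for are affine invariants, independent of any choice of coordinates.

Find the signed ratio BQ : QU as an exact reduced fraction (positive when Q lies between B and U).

Set U = (0, 0), B = (1, 0), R = (0, 1), Y = (2, 3); any affine frame gives the same invariant.
1. Q is the intersection of line BU and line YR ⇒ Q = (-1, 0)
Q = B + t·(U−B) with t = 2, so BQ:QU = t:(1−t) = 2:-1

BQ:QU = -2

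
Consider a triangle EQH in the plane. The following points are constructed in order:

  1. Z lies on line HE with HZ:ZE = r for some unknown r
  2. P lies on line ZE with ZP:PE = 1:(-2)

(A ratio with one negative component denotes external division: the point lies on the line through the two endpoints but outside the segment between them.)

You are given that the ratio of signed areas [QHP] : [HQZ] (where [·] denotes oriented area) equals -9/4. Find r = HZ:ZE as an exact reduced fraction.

Set E = (0, 0), Q = (1, 0), H = (0, 1); any affine frame gives the same invariant.
1. With HZ:ZE = r, write λ = r/(r+1) so Z = H + λ·(E−H); Z is affine-linear in λ
2. P lies on line ZE with ZP:PE = 1:(-2) ⇒ P is an affine combination of earlier points and hence also affine-linear in λ
Every point depending on Z is an affine combination of Z and λ-independent points, so each such coordinate is linear in λ; the λ² term in each signed area is a multiple of (E−H)×(E−H) = 0, so 2·[QHP] and 2·[HQZ] are each linear in λ. Evaluating at λ=0 and λ=1:
  2·[QHP] = 2·λ − 1,   2·[HQZ] = −λ
So [QHP]:[HQZ] = (2·λ − 1) / (−λ). Setting this equal to -9/4:
  2·λ − 1 = -9/4·(−λ)  ⇒  λ = -4
Then r = λ/(1−λ) = (-4)/(5) = -4/5. Check: with r = -4/5, Z = (0, 5) and [QHP]:[HQZ] = -9/4 as required.

r = -4/5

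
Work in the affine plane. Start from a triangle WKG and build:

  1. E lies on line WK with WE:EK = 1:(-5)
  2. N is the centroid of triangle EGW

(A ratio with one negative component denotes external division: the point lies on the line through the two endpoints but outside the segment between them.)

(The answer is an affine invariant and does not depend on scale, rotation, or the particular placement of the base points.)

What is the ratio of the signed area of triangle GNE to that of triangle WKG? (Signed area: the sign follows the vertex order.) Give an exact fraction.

[GNE]:[WKG] = -1/12

Work in coordinates with W = (0, 0), K = (1, 0), G = (0, 1).
1. E lies on line WK with WE:EK = 1:(-5) ⇒ E = (-1/4, 0)
2. N is the centroid of triangle EGW ⇒ N = (-1/12, 1/3)
2·[GNE] = -1/12, 2·[WKG] = 1
[GNE]:[WKG] = -1/12:1 = -1/12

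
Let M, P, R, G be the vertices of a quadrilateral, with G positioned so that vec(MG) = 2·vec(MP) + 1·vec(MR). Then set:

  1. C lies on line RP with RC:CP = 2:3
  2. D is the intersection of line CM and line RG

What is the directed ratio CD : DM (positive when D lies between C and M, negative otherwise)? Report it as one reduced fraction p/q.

CD:DM = -2/5

Assign M = (0, 0), P = (1, 0), R = (0, 1), G = (2, 1) — the answer is frame-independent, so this choice is without loss of generality.
1. C lies on line RP with RC:CP = 2:3 ⇒ C = (2/5, 3/5)
2. D is the intersection of line CM and line RG ⇒ D = (2/3, 1)
D = C + t·(M−C) with t = -2/3, so CD:DM = t:(1−t) = -2/3:5/3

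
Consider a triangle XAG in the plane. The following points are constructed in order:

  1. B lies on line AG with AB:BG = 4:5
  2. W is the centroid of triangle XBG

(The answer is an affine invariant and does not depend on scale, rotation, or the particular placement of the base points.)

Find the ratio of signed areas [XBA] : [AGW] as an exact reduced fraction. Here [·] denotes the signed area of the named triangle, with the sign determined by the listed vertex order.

Set X = (0, 0), A = (1, 0), G = (0, 1); any affine frame gives the same invariant.
1. B lies on line AG with AB:BG = 4:5 ⇒ B = (5/9, 4/9)
2. W is the centroid of triangle XBG ⇒ W = (5/27, 13/27)
2·[XBA] = -4/9, 2·[AGW] = 1/3
[XBA]:[AGW] = -4/9:1/3 = -4/3

[XBA]:[AGW] = -4/3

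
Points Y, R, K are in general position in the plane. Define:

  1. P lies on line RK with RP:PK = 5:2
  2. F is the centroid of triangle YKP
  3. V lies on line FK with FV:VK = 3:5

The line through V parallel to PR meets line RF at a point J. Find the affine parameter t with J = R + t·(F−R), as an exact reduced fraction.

t = 5/8

Choose coordinates Y = (0, 0), R = (1, 0), K = (0, 1).
1. P lies on line RK with RP:PK = 5:2 ⇒ P = (2/7, 5/7)
2. F is the centroid of triangle YKP ⇒ F = (2/21, 4/7)
3. V lies on line FK with FV:VK = 3:5 ⇒ V = (5/84, 41/56)
through V parallel to PR: direction (5/7, -5/7); meets RF at J = (73/168, 5/14)
J = R + t·(F−R) with t = 5/8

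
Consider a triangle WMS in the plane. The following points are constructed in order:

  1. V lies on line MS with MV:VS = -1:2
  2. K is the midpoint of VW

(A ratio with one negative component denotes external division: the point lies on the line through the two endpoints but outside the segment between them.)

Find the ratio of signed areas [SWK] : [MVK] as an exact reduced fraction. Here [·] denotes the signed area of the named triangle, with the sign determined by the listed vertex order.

[SWK]:[MVK] = -2

Work in coordinates with W = (0, 0), M = (1, 0), S = (0, 1).
1. V lies on line MS with MV:VS = -1:2 ⇒ V = (2, -1)
2. K is the midpoint of VW ⇒ K = (1, -1/2)
2·[SWK] = 1, 2·[MVK] = -1/2
[SWK]:[MVK] = 1:-1/2 = -2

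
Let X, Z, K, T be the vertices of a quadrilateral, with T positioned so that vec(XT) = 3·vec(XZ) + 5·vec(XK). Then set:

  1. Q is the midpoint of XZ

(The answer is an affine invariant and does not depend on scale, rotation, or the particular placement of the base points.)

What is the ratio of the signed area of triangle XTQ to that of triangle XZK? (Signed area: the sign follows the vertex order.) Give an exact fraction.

[XTQ]:[XZK] = -5/2

Set X = (0, 0), Z = (1, 0), K = (0, 1), T = (3, 5); any affine frame gives the same invariant.
1. Q is the midpoint of XZ ⇒ Q = (1/2, 0)
2·[XTQ] = -5/2, 2·[XZK] = 1
[XTQ]:[XZK] = -5/2:1 = -5/2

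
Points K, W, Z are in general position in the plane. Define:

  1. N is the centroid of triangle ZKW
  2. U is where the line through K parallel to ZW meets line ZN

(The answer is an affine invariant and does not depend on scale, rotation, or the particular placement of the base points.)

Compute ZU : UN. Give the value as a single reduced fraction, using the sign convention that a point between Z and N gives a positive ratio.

ZU:UN = -3/2

Set K = (0, 0), W = (1, 0), Z = (0, 1); any affine frame gives the same invariant.
1. N is the centroid of triangle ZKW ⇒ N = (1/3, 1/3)
2. U is where the line through K parallel to ZW meets line ZN ⇒ U = (1, -1)
U = Z + t·(N−Z) with t = 3, so ZU:UN = t:(1−t) = 3:-2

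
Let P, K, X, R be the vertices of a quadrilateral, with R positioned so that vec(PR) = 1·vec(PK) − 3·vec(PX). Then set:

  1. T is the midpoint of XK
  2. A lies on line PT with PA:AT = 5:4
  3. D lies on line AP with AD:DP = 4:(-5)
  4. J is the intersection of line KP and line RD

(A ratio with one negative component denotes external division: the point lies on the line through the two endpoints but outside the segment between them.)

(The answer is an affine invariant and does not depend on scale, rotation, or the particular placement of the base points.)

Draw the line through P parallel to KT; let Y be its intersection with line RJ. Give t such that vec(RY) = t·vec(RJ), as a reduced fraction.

t = 79/129

Choose coordinates P = (0, 0), K = (1, 0), X = (0, 1), R = (1, -3).
1. T is the midpoint of XK ⇒ T = (1/2, 1/2)
2. A lies on line PT with PA:AT = 5:4 ⇒ A = (5/18, 5/18)
3. D lies on line AP with AD:DP = 4:(-5) ⇒ D = (25/18, 25/18)
4. J is the intersection of line KP and line RD ⇒ J = (100/79, 0)
through P parallel to KT: direction (-1/2, 1/2); meets RJ at Y = (50/43, -50/43)
Y = R + t·(J−R) with t = 79/129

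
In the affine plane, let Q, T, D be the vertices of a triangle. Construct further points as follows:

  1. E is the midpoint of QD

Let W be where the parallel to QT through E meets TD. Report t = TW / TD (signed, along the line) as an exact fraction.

t = 1/2

Work in coordinates with Q = (0, 0), T = (1, 0), D = (0, 1).
1. E is the midpoint of QD ⇒ E = (0, 1/2)
through E parallel to QT: direction (1, 0); meets TD at W = (1/2, 1/2)
W = T + t·(D−T) with t = 1/2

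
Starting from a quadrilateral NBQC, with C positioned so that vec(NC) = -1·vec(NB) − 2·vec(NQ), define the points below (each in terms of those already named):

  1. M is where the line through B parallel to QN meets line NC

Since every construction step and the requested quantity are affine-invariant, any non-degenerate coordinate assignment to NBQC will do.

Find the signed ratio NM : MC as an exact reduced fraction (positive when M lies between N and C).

Assign N = (0, 0), B = (1, 0), Q = (0, 1), C = (-1, -2) — the answer is frame-independent, so this choice is without loss of generality.
1. M is where the line through B parallel to QN meets line NC ⇒ M = (1, 2)
M = N + t·(C−N) with t = -1, so NM:MC = t:(1−t) = -1:2

NM:MC = -1/2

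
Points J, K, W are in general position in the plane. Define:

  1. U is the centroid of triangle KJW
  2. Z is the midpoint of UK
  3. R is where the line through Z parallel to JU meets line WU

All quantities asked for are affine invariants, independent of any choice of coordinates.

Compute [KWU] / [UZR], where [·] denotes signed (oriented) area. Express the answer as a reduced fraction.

[KWU]:[UZR] = -4

Assign J = (0, 0), K = (1, 0), W = (0, 1) — the answer is frame-independent, so this choice is without loss of generality.
1. U is the centroid of triangle KJW ⇒ U = (1/3, 1/3)
2. Z is the midpoint of UK ⇒ Z = (2/3, 1/6)
3. R is where the line through Z parallel to JU meets line WU ⇒ R = (1/2, 0)
2·[KWU] = 1/3, 2·[UZR] = -1/12
[KWU]:[UZR] = 1/3:-1/12 = -4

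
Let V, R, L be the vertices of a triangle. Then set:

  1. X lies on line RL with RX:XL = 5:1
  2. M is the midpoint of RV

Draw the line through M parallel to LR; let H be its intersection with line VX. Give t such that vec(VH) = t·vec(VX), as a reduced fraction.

t = 1/2

Choose coordinates V = (0, 0), R = (1, 0), L = (0, 1).
1. X lies on line RL with RX:XL = 5:1 ⇒ X = (1/6, 5/6)
2. M is the midpoint of RV ⇒ M = (1/2, 0)
through M parallel to LR: direction (1, -1); meets VX at H = (1/12, 5/12)
H = V + t·(X−V) with t = 1/2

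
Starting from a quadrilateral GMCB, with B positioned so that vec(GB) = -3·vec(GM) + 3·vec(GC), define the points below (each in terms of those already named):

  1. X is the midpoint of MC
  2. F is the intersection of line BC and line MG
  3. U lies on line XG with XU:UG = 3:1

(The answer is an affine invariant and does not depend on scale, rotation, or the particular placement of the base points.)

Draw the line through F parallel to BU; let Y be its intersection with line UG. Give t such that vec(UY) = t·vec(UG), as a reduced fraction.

Work in coordinates with G = (0, 0), M = (1, 0), C = (0, 1), B = (-3, 3).
1. X is the midpoint of MC ⇒ X = (1/2, 1/2)
2. F is the intersection of line BC and line MG ⇒ F = (3/2, 0)
3. U lies on line XG with XU:UG = 3:1 ⇒ U = (1/8, 1/8)
through F parallel to BU: direction (25/8, -23/8); meets UG at Y = (23/32, 23/32)
Y = U + t·(G−U) with t = -19/4

t = -19/4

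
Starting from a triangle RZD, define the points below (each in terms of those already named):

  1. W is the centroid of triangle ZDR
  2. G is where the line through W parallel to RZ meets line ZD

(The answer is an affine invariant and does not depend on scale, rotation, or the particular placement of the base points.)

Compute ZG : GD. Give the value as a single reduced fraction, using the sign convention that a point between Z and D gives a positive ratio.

Set R = (0, 0), Z = (1, 0), D = (0, 1); any affine frame gives the same invariant.
1. W is the centroid of triangle ZDR ⇒ W = (1/3, 1/3)
2. G is where the line through W parallel to RZ meets line ZD ⇒ G = (2/3, 1/3)
G = Z + t·(D−Z) with t = 1/3, so ZG:GD = t:(1−t) = 1/3:2/3

ZG:GD = 1/2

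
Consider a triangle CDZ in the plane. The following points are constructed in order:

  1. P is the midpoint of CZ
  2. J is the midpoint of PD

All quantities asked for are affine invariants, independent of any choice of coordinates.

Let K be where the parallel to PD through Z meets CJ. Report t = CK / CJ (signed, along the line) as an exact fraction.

t = 2

Work in coordinates with C = (0, 0), D = (1, 0), Z = (0, 1).
1. P is the midpoint of CZ ⇒ P = (0, 1/2)
2. J is the midpoint of PD ⇒ J = (1/2, 1/4)
through Z parallel to PD: direction (1, -1/2); meets CJ at K = (1, 1/2)
K = C + t·(J−C) with t = 2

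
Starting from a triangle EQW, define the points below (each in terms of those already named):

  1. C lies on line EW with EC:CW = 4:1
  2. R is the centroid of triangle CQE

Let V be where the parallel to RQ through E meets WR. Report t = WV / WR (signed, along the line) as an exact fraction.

t = 5/3

Choose coordinates E = (0, 0), Q = (1, 0), W = (0, 1).
1. C lies on line EW with EC:CW = 4:1 ⇒ C = (0, 4/5)
2. R is the centroid of triangle CQE ⇒ R = (1/3, 4/15)
through E parallel to RQ: direction (2/3, -4/15); meets WR at V = (5/9, -2/9)
V = W + t·(R−W) with t = 5/3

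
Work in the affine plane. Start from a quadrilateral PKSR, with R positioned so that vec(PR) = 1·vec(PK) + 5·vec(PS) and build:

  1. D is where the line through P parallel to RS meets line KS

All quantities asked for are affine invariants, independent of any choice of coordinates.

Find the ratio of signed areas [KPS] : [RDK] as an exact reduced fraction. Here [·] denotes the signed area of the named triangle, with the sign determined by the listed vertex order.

[KPS]:[RDK] = -1/4

Set P = (0, 0), K = (1, 0), S = (0, 1), R = (1, 5); any affine frame gives the same invariant.
1. D is where the line through P parallel to RS meets line KS ⇒ D = (1/5, 4/5)
2·[KPS] = -1, 2·[RDK] = 4
[KPS]:[RDK] = -1:4 = -1/4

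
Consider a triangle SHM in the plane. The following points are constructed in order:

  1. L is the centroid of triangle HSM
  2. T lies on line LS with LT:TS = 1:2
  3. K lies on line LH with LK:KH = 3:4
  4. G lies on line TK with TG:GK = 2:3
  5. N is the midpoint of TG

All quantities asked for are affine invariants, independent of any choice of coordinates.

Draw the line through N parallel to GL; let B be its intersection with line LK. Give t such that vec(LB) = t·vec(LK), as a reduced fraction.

t = -1/3

Work in coordinates with S = (0, 0), H = (1, 0), M = (0, 1).
1. L is the centroid of triangle HSM ⇒ L = (1/3, 1/3)
2. T lies on line LS with LT:TS = 1:2 ⇒ T = (2/9, 2/9)
3. K lies on line LH with LK:KH = 3:4 ⇒ K = (13/21, 4/21)
4. G lies on line TK with TG:GK = 2:3 ⇒ G = (8/21, 22/105)
5. N is the midpoint of TG ⇒ N = (19/63, 68/315)
through N parallel to GL: direction (-1/21, 13/105); meets LK at B = (5/21, 8/21)
B = L + t·(K−L) with t = -1/3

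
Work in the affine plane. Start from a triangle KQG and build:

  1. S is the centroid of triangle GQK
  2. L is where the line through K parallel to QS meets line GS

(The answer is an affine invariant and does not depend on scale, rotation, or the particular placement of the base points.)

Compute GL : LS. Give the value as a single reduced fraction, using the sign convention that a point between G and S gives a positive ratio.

Work in coordinates with K = (0, 0), Q = (1, 0), G = (0, 1).
1. S is the centroid of triangle GQK ⇒ S = (1/3, 1/3)
2. L is where the line through K parallel to QS meets line GS ⇒ L = (2/3, -1/3)
L = G + t·(S−G) with t = 2, so GL:LS = t:(1−t) = 2:-1

GL:LS = -2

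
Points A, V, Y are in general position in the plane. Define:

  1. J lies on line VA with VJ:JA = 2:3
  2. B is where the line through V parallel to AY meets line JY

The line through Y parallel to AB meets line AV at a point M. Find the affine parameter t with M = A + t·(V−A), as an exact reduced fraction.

Set A = (0, 0), V = (1, 0), Y = (0, 1); any affine frame gives the same invariant.
1. J lies on line VA with VJ:JA = 2:3 ⇒ J = (3/5, 0)
2. B is where the line through V parallel to AY meets line JY ⇒ B = (1, -2/3)
through Y parallel to AB: direction (1, -2/3); meets AV at M = (3/2, 0)
M = A + t·(V−A) with t = 3/2

t = 3/2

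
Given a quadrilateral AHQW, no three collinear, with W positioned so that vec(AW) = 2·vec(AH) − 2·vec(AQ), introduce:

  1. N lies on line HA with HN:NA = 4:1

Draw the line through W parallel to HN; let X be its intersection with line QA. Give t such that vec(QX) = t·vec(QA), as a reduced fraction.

Choose coordinates A = (0, 0), H = (1, 0), Q = (0, 1), W = (2, -2).
1. N lies on line HA with HN:NA = 4:1 ⇒ N = (1/5, 0)
through W parallel to HN: direction (-4/5, 0); meets QA at X = (0, -2)
X = Q + t·(A−Q) with t = 3

t = 3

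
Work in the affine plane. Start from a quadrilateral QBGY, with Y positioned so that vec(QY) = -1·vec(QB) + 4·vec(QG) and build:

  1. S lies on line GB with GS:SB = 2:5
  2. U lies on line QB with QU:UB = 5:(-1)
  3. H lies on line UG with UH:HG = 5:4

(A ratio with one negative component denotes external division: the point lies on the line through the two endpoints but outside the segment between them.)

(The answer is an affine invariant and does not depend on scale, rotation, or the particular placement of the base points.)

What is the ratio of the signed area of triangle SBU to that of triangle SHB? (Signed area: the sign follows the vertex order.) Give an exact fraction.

[SBU]:[SHB] = -9/4

Choose coordinates Q = (0, 0), B = (1, 0), G = (0, 1), Y = (-1, 4).
1. S lies on line GB with GS:SB = 2:5 ⇒ S = (2/7, 5/7)
2. U lies on line QB with QU:UB = 5:(-1) ⇒ U = (5/4, 0)
3. H lies on line UG with UH:HG = 5:4 ⇒ H = (5/9, 5/9)
2·[SBU] = 5/28, 2·[SHB] = -5/63
[SBU]:[SHB] = 5/28:-5/63 = -9/4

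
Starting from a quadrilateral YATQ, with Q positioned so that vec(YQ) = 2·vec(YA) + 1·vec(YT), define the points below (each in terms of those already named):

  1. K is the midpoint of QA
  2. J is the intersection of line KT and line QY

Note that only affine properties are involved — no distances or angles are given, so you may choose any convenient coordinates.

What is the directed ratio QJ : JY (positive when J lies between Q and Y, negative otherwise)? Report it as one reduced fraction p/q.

Work in coordinates with Y = (0, 0), A = (1, 0), T = (0, 1), Q = (2, 1).
1. K is the midpoint of QA ⇒ K = (3/2, 1/2)
2. J is the intersection of line KT and line QY ⇒ J = (6/5, 3/5)
J = Q + t·(Y−Q) with t = 2/5, so QJ:JY = t:(1−t) = 2/5:3/5

QJ:JY = 2/3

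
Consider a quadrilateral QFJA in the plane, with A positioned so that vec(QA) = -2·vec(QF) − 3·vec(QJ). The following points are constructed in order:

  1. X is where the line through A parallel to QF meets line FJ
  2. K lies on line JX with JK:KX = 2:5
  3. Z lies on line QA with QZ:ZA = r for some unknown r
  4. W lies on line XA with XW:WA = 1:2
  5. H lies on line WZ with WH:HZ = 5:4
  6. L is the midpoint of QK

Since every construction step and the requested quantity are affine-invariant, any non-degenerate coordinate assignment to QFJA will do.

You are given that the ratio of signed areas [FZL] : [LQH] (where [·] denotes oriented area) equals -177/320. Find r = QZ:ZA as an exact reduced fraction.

Work in coordinates with Q = (0, 0), F = (1, 0), J = (0, 1), A = (-2, -3).
1. X is where the line through A parallel to QF meets line FJ ⇒ X = (4, -3)
2. K lies on line JX with JK:KX = 2:5 ⇒ K = (8/7, -1/7)
3. With QZ:ZA = r, write λ = r/(r+1) so Z = Q + λ·(A−Q); Z is affine-linear in λ
4. W lies on line XA with XW:WA = 1:2 ⇒ W = (2, -3)
5. H lies on line WZ with WH:HZ = 5:4 ⇒ H is an affine combination of earlier points and hence also affine-linear in λ
6. L is the midpoint of QK ⇒ L = (4/7, -1/14)
Every point depending on Z is an affine combination of Z and λ-independent points, so each such coordinate is linear in λ; the λ² term in each signed area is a multiple of (A−Q)×(A−Q) = 0, so 2·[FZL] and 2·[LQH] are each linear in λ. Evaluating at λ=0 and λ=1:
  2·[FZL] = -8/7·λ + 1/14,   2·[LQH] = 65/63·λ + 44/63
So [FZL]:[LQH] = (-8/7·λ + 1/14) / (65/63·λ + 44/63). Setting this equal to -177/320:
  -8/7·λ + 1/14 = -177/320·(65/63·λ + 44/63)  ⇒  λ = 4/5
Then r = λ/(1−λ) = (4/5)/(1/5) = 4. Check: with r = 4, Z = (-8/5, -12/5) and [FZL]:[LQH] = -177/320 as required.

r = 4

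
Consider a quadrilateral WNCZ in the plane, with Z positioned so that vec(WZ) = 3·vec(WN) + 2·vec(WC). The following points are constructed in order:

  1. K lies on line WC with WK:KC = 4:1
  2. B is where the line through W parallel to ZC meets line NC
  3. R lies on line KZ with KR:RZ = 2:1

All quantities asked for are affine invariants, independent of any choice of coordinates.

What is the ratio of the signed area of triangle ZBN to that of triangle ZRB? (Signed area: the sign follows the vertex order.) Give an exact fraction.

[ZBN]:[ZRB] = 20/17

Work in coordinates with W = (0, 0), N = (1, 0), C = (0, 1), Z = (3, 2).
1. K lies on line WC with WK:KC = 4:1 ⇒ K = (0, 4/5)
2. B is where the line through W parallel to ZC meets line NC ⇒ B = (3/4, 1/4)
3. R lies on line KZ with KR:RZ = 2:1 ⇒ R = (2, 8/5)
2·[ZBN] = 1, 2·[ZRB] = 17/20
[ZBN]:[ZRB] = 1:17/20 = 20/17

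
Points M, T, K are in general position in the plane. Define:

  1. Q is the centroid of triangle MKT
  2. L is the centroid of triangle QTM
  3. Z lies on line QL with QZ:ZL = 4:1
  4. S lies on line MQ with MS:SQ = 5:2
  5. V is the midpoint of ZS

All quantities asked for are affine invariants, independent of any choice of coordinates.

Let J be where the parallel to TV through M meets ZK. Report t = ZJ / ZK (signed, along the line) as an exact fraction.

t = -59/152

Work in coordinates with M = (0, 0), T = (1, 0), K = (0, 1).
1. Q is the centroid of triangle MKT ⇒ Q = (1/3, 1/3)
2. L is the centroid of triangle QTM ⇒ L = (4/9, 1/9)
3. Z lies on line QL with QZ:ZL = 4:1 ⇒ Z = (19/45, 7/45)
4. S lies on line MQ with MS:SQ = 5:2 ⇒ S = (5/21, 5/21)
5. V is the midpoint of ZS ⇒ V = (104/315, 62/315)
through M parallel to TV: direction (-211/315, 62/315); meets ZK at J = (211/360, -31/180)
J = Z + t·(K−Z) with t = -59/152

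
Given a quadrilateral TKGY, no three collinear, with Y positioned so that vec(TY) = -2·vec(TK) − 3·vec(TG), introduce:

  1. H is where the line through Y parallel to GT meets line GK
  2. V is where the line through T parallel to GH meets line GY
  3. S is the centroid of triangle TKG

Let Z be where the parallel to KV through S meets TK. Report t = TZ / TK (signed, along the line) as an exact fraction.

Set T = (0, 0), K = (1, 0), G = (0, 1), Y = (-2, -3); any affine frame gives the same invariant.
1. H is where the line through Y parallel to GT meets line GK ⇒ H = (-2, 3)
2. V is where the line through T parallel to GH meets line GY ⇒ V = (-1/3, 1/3)
3. S is the centroid of triangle TKG ⇒ S = (1/3, 1/3)
through S parallel to KV: direction (-4/3, 1/3); meets TK at Z = (5/3, 0)
Z = T + t·(K−T) with t = 5/3

t = 5/3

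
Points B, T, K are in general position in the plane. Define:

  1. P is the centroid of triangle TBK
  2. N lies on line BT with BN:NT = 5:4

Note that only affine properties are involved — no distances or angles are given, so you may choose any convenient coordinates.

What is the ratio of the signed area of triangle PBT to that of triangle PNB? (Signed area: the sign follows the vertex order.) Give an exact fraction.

Set B = (0, 0), T = (1, 0), K = (0, 1); any affine frame gives the same invariant.
1. P is the centroid of triangle TBK ⇒ P = (1/3, 1/3)
2. N lies on line BT with BN:NT = 5:4 ⇒ N = (5/9, 0)
2·[PBT] = 1/3, 2·[PNB] = -5/27
[PBT]:[PNB] = 1/3:-5/27 = -9/5

[PBT]:[PNB] = -9/5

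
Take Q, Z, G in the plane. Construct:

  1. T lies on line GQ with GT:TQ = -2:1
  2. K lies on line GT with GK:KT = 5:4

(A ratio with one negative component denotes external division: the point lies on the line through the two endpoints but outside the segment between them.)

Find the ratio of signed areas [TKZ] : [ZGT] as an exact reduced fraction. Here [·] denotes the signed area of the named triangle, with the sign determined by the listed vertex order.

Choose coordinates Q = (0, 0), Z = (1, 0), G = (0, 1).
1. T lies on line GQ with GT:TQ = -2:1 ⇒ T = (0, -1)
2. K lies on line GT with GK:KT = 5:4 ⇒ K = (0, -1/9)
2·[TKZ] = -8/9, 2·[ZGT] = 2
[TKZ]:[ZGT] = -8/9:2 = -4/9

[TKZ]:[ZGT] = -4/9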